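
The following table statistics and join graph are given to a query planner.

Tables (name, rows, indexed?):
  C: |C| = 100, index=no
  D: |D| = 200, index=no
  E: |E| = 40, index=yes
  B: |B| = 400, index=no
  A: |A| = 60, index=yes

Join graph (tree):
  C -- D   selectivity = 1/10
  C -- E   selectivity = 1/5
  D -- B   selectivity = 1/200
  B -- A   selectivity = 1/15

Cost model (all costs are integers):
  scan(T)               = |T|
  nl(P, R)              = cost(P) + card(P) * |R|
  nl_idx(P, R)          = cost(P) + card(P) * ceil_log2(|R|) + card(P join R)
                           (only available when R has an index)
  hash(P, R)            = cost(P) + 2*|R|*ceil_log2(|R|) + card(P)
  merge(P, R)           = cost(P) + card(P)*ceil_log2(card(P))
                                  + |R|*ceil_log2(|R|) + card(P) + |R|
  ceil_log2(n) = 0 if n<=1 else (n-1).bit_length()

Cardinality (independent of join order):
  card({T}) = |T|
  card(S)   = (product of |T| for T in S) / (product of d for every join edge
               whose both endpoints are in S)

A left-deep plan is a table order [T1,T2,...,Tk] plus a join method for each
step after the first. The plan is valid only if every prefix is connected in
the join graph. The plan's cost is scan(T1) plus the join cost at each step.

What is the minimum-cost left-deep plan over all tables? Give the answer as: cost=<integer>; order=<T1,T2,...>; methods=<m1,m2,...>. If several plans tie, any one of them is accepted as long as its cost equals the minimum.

cost=24600; order=B,D,A,C,E; methods=hash,hash,hash,hash

Selinger DP (subsets sized 1..n):
  {C}: scan cost=100, card=100
  {D}: scan cost=200, card=200
  {E}: scan cost=40, card=40
  {B}: scan cost=400, card=400
  {A}: scan cost=60, card=60
  {CD}: card=2000; try (C,hash)→1800, (D,merge)→2700, (C,merge)→2800, (D,hash)→3400, (D,nl)→20100, (C,nl)→20200; best=1800 via (C,hash)
  {CE}: card=800; try (E,hash)→680, (C,merge)→1120, (E,merge)→1180, (C,hash)→1480, (E,nl_idx)→1500, (C,nl)→4040 …(+1); best=680 via (E,hash)
  {BD}: card=400; try (D,hash)→4000, (B,merge)→6000, (D,merge)→6200, (B,hash)→7600, (B,nl)→80200, (D,nl)→80400; best=4000 via (D,hash)
  {AB}: card=1600; try (A,hash)→1520, (A,nl_idx)→4400, (B,merge)→4480, (A,merge)→4820, (B,hash)→7320, (B,nl)→24060 …(+1); best=1520 via (A,hash)
  {CDE}: card=16000; try (E,hash)→4280, (D,hash)→4680, (D,merge)→11280, (E,merge)→26080, (E,nl_idx)→29800, (E,nl)→81800 …(+1); best=4280 via (E,hash)
  {BCD}: card=4000; try (C,hash)→5800, (C,merge)→8800, (B,hash)→11000, (B,merge)→29800, (C,nl)→44000, (B,nl)→801800; best=5800 via (C,hash)
  {ABD}: card=1600; try (A,hash)→5120, (D,hash)→6320, (A,nl_idx)→8000, (A,merge)→8420, (D,merge)→22520, (A,nl)→28000 …(+1); best=5120 via (A,hash)
  {BCDE}: card=32000; try (E,hash)→10280, (B,hash)→27480, (E,merge)→58080, (E,nl_idx)→61800, (E,nl)→165800, (B,merge)→248280 …(+1); best=10280 via (E,hash)
  {ABCD}: card=16000; try (C,hash)→8120, (A,hash)→10520, (C,merge)→25120, (A,nl_idx)→45800, (A,merge)→58220, (C,nl)→165120 …(+1); best=8120 via (C,hash)
  {ABCDE}: card=128000; try (E,hash)→24600, (A,hash)→43000, (E,nl_idx)→232120, (E,merge)→248400, (A,nl_idx)→330280, (A,merge)→522700 …(+2); best=24600 via (E,hash)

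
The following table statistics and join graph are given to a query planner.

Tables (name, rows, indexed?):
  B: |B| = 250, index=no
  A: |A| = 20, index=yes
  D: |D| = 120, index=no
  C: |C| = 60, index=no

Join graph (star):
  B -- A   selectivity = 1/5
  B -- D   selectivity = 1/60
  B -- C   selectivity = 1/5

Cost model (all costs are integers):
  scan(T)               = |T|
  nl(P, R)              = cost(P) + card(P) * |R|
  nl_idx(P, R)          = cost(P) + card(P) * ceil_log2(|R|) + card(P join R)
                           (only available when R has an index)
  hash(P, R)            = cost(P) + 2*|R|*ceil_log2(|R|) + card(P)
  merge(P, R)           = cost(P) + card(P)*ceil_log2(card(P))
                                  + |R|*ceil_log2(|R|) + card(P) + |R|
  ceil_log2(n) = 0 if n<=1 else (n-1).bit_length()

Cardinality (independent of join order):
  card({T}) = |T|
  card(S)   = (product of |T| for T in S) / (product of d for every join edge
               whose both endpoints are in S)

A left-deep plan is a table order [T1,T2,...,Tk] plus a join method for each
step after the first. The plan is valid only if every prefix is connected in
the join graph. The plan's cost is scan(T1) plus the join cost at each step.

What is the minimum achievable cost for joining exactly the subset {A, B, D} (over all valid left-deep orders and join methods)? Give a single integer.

2880

Selinger DP over subsets of {A,B,D}:
  {B}: scan cost=250, card=250
  {A}: scan cost=20, card=20
  {D}: scan cost=120, card=120
  {AB}: card=1000; try (A,hash)→700, (B,merge)→2390, (A,nl_idx)→2500, (A,merge)→2620, (B,hash)→4040, (B,nl)→5020 …(+1); best=700 via (A,hash)
  {BD}: card=500; try (D,hash)→2180, (B,merge)→3330, (D,merge)→3460, (B,hash)→4240, (B,nl)→30120, (D,nl)→30250; best=2180 via (D,hash)
  {ABD}: card=2000; try (A,hash)→2880, (D,hash)→3380, (A,nl_idx)→6680, (A,merge)→7300, (A,nl)→12180, (D,merge)→12660 …(+1); best=2880 via (A,hash)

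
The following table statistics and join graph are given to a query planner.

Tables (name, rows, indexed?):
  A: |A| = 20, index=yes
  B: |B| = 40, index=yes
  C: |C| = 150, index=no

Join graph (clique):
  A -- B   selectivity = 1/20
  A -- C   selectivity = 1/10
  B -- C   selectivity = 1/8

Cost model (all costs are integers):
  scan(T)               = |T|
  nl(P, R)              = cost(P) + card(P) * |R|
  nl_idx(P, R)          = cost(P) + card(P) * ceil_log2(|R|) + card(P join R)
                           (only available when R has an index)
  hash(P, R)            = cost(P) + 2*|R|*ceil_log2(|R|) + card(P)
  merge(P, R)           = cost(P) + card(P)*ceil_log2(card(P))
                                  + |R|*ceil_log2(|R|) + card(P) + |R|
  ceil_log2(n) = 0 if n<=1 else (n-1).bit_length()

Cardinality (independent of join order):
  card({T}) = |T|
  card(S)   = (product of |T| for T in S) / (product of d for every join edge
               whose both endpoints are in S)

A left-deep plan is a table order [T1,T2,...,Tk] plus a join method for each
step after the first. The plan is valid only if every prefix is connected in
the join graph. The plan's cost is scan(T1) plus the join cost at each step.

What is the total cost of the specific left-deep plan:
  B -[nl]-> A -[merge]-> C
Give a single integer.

2470

step 1: scan B: cost=40, card=40
step 2: join A via nl
    card(P join A) = 40*20/(20) = 40
    cost = 40 + 40*20 = 840
step 3: join C via merge
    card(P join C) = 40*150/(10*8) = 75
    cost = 840 + 40*6 + 150*8 + 40 + 150 = 2470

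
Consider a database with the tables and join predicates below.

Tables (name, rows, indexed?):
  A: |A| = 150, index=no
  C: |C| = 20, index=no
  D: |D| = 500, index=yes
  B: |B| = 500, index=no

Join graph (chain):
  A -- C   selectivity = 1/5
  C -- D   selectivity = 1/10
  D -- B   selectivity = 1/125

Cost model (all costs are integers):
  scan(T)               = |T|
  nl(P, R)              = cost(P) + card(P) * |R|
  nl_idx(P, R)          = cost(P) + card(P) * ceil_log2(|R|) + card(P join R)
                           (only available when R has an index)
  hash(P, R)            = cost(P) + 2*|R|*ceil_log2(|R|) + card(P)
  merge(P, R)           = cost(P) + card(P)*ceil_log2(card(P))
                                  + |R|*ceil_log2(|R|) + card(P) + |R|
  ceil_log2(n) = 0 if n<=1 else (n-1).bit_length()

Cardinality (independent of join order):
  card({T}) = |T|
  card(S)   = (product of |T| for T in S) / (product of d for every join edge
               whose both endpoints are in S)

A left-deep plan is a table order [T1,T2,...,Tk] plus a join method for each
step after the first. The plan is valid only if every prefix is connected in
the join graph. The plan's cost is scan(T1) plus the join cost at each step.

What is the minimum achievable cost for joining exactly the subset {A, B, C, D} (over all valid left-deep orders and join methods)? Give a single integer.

15600

Selinger DP over subsets of {A,B,C,D}:
  {A}: scan cost=150, card=150
  {C}: scan cost=20, card=20
  {D}: scan cost=500, card=500
  {B}: scan cost=500, card=500
  {AC}: card=600; try (C,hash)→500, (A,merge)→1490, (C,merge)→1620, (A,hash)→2440, (A,nl)→3020, (C,nl)→3150; best=500 via (C,hash)
  {CD}: card=1000; try (D,nl_idx)→1200, (C,hash)→1200, (D,merge)→5140, (C,merge)→5620, (D,hash)→9040, (D,nl)→10020 …(+1); best=1200 via (D,nl_idx)
  {BD}: card=2000; try (D,nl_idx)→7000, (D,hash)→10000, (B,hash)→10000, (D,merge)→10500, (B,merge)→10500, (D,nl)→250500 …(+1); best=7000 via (D,nl_idx)
  {ACD}: card=30000; try (A,hash)→4600, (D,hash)→10100, (D,merge)→12100, (A,merge)→13550, (D,nl_idx)→35900, (A,nl)→151200 …(+1); best=4600 via (A,hash)
  {BCD}: card=4000; try (C,hash)→9200, (B,hash)→11200, (B,merge)→17200, (C,merge)→31120, (C,nl)→47000, (B,nl)→501200; best=9200 via (C,hash)
  {ABCD}: card=120000; try (A,hash)→15600, (B,hash)→43600, (A,merge)→62550, (B,merge)→489600, (A,nl)→609200, (B,nl)→15004600; best=15600 via (A,hash)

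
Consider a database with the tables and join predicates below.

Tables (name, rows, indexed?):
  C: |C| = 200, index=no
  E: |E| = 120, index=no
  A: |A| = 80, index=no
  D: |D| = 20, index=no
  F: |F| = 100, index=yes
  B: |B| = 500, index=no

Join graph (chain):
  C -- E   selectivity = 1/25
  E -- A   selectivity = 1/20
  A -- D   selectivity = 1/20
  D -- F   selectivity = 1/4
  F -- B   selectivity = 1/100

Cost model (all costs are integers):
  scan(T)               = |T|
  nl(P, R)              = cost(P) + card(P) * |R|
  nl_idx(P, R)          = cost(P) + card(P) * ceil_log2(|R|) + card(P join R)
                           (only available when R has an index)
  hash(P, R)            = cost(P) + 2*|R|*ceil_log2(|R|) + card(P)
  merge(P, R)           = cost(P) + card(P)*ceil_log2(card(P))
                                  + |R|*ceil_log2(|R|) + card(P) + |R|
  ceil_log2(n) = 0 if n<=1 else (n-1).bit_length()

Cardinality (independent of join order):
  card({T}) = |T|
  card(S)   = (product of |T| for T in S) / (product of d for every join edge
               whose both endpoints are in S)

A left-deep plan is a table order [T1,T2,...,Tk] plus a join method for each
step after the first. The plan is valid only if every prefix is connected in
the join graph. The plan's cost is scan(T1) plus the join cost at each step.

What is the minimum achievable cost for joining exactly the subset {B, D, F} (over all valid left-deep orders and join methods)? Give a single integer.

Selinger DP over subsets of {B,D,F}:
  {D}: scan cost=20, card=20
  {F}: scan cost=100, card=100
  {B}: scan cost=500, card=500
  {DF}: card=500; try (D,hash)→400, (F,nl_idx)→660, (F,merge)→940, (D,merge)→1020, (F,hash)→1440, (F,nl)→2020 …(+1); best=400 via (D,hash)
  {BF}: card=500; try (F,hash)→2400, (F,nl_idx)→4500, (B,merge)→5900, (F,merge)→6300, (B,hash)→9200, (B,nl)→50100 …(+1); best=2400 via (F,hash)
  {BDF}: card=2500; try (D,hash)→3100, (D,merge)→7520, (B,hash)→9900, (B,merge)→10400, (D,nl)→12400, (B,nl)→250400; best=3100 via (D,hash)

3100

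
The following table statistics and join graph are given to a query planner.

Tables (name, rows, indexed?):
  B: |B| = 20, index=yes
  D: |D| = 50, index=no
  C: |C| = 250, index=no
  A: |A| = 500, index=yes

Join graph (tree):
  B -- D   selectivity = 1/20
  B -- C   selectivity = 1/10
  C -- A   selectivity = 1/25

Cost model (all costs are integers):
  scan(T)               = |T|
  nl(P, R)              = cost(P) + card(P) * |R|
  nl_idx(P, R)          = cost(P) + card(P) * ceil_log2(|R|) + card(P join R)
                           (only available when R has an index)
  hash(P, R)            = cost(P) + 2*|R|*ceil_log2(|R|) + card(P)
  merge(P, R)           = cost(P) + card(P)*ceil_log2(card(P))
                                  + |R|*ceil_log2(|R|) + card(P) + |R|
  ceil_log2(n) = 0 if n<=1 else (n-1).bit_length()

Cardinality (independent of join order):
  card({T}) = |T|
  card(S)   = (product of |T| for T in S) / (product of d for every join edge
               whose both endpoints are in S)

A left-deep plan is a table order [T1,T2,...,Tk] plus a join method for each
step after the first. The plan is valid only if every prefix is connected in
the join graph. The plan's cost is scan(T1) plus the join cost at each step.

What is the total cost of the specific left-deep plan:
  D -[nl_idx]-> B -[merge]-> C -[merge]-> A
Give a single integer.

22950

step 1: scan D: cost=50, card=50
step 2: join B via nl_idx
    card(P join B) = 50*20/(20) = 50
    cost = 50 + 50*5 + 50 = 350
step 3: join C via merge
    card(P join C) = 50*250/(10) = 1250
    cost = 350 + 50*6 + 250*8 + 50 + 250 = 2950
step 4: join A via merge
    card(P join A) = 1250*500/(25) = 25000
    cost = 2950 + 1250*11 + 500*9 + 1250 + 500 = 22950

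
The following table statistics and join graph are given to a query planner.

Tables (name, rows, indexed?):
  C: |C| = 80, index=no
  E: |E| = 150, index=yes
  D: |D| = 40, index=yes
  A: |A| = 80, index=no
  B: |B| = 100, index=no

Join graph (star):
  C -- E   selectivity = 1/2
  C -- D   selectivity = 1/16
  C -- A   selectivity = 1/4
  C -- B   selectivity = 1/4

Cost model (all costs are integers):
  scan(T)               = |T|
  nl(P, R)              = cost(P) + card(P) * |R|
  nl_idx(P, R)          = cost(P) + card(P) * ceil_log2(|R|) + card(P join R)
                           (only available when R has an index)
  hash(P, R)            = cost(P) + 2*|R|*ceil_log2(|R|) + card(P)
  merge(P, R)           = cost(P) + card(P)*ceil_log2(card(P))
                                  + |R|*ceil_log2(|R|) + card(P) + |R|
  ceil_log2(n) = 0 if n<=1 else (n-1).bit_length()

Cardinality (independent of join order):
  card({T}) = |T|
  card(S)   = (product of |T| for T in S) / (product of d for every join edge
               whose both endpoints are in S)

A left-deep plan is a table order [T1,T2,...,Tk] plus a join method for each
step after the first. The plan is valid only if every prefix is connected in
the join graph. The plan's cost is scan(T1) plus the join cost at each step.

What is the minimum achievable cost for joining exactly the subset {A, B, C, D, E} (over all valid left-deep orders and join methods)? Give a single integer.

Selinger DP over subsets of {A,B,C,D,E}:
  {C}: scan cost=80, card=80
  {E}: scan cost=150, card=150
  {D}: scan cost=40, card=40
  {A}: scan cost=80, card=80
  {B}: scan cost=100, card=100
  {CE}: card=6000; try (C,hash)→1420, (E,merge)→2070, (C,merge)→2140, (E,hash)→2560, (E,nl_idx)→6720, (E,nl)→12080 …(+1); best=1420 via (C,hash)
  {CD}: card=200; try (D,hash)→640, (D,nl_idx)→760, (C,merge)→960, (D,merge)→1000, (C,hash)→1200, (C,nl)→3240 …(+1); best=640 via (D,hash)
  {AC}: card=1600; try (C,hash)→1280, (A,hash)→1280, (C,merge)→1360, (A,merge)→1360, (C,nl)→6480, (A,nl)→6480; best=1280 via (C,hash)
  {BC}: card=2000; try (C,hash)→1320, (B,merge)→1520, (C,merge)→1540, (B,hash)→1560, (B,nl)→8080, (C,nl)→8100; best=1320 via (C,hash)
  {CDE}: card=15000; try (E,hash)→3240, (E,merge)→3790, (D,hash)→7900, (E,nl_idx)→17240, (E,nl)→30640, (D,nl_idx)→52420 …(+2); best=3240 via (E,hash)
  {ACE}: card=120000; try (E,hash)→5280, (A,hash)→8540, (E,merge)→21830, (A,merge)→86060, (E,nl_idx)→134080, (E,nl)→241280 …(+1); best=5280 via (E,hash)
  {BCE}: card=150000; try (E,hash)→5720, (B,hash)→8820, (E,merge)→26670, (B,merge)→86220, (E,nl_idx)→167320, (E,nl)→301320 …(+1); best=5720 via (E,hash)
  {ACD}: card=4000; try (A,hash)→1960, (A,merge)→3080, (D,hash)→3360, (D,nl_idx)→14880, (A,nl)→16640, (D,merge)→20760 …(+1); best=1960 via (A,hash)
  {BCD}: card=5000; try (B,hash)→2240, (B,merge)→3240, (D,hash)→3800, (D,nl_idx)→18320, (B,nl)→20640, (D,merge)→25600 …(+1); best=2240 via (B,hash)
  {ABC}: card=40000; try (B,hash)→4280, (A,hash)→4440, (B,merge)→21280, (A,merge)→25960, (B,nl)→161280, (A,nl)→161320; best=4280 via (B,hash)
  {ACDE}: card=300000; try (E,hash)→8360, (A,hash)→19360, (E,merge)→55310, (D,hash)→125760, (A,merge)→228880, (E,nl_idx)→333960 …(+5); best=8360 via (E,hash)
  {BCDE}: card=375000; try (E,hash)→9640, (B,hash)→19640, (E,merge)→73590, (D,hash)→156200, (B,merge)→229040, (E,nl_idx)→417240 …(+5); best=9640 via (E,hash)
  {ABCE}: card=3000000; try (E,hash)→46680, (B,hash)→126680, (A,hash)→156840, (E,merge)→685630, (B,merge)→2166080, (A,merge)→2856360 …(+4); best=46680 via (E,hash)
  {ABCD}: card=100000; try (B,hash)→7360, (A,hash)→8360, (D,hash)→44760, (B,merge)→54760, (A,merge)→72880, (D,nl_idx)→344280 …(+4); best=7360 via (B,hash)
  {ABCDE}: card=7500000; try (E,hash)→109760, (B,hash)→309760, (A,hash)→385760, (E,merge)→1808710, (D,hash)→3047160, (B,merge)→6009160 …(+8); best=109760 via (E,hash)

109760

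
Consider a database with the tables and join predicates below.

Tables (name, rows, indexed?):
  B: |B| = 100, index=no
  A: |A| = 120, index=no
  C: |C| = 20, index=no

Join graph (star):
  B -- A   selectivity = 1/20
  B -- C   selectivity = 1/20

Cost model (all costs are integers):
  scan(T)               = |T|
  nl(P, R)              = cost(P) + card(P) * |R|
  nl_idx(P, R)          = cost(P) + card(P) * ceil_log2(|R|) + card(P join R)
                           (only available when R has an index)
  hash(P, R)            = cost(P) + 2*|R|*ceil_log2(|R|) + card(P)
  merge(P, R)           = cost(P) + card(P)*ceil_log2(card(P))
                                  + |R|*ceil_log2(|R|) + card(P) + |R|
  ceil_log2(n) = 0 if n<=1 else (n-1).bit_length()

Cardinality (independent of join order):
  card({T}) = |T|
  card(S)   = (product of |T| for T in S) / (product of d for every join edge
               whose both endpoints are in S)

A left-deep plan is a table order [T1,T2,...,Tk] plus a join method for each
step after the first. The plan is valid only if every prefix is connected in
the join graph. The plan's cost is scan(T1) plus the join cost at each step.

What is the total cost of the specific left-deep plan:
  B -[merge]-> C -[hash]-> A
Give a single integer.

2800

step 1: scan B: cost=100, card=100
step 2: join C via merge
    card(P join C) = 100*20/(20) = 100
    cost = 100 + 100*7 + 20*5 + 100 + 20 = 1020
step 3: join A via hash
    card(P join A) = 100*120/(20) = 600
    cost = 1020 + 2*120*7 + 100 = 2800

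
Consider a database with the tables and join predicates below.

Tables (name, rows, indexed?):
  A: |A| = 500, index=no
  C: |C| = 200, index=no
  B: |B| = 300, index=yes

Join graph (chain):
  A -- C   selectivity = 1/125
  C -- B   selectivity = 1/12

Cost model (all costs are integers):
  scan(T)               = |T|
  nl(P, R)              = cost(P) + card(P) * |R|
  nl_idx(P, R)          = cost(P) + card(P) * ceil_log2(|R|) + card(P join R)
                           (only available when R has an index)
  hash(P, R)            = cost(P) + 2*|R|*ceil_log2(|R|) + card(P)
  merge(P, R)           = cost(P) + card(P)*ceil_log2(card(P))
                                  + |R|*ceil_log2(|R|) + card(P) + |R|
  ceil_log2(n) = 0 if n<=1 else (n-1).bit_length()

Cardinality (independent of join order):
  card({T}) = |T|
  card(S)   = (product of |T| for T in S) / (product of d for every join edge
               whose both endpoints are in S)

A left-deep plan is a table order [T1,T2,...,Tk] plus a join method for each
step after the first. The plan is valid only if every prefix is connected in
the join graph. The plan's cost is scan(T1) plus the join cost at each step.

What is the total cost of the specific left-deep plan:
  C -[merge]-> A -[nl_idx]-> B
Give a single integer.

34200

step 1: scan C: cost=200, card=200
step 2: join A via merge
    card(P join A) = 200*500/(125) = 800
    cost = 200 + 200*8 + 500*9 + 200 + 500 = 7000
step 3: join B via nl_idx
    card(P join B) = 800*300/(12) = 20000
    cost = 7000 + 800*9 + 20000 = 34200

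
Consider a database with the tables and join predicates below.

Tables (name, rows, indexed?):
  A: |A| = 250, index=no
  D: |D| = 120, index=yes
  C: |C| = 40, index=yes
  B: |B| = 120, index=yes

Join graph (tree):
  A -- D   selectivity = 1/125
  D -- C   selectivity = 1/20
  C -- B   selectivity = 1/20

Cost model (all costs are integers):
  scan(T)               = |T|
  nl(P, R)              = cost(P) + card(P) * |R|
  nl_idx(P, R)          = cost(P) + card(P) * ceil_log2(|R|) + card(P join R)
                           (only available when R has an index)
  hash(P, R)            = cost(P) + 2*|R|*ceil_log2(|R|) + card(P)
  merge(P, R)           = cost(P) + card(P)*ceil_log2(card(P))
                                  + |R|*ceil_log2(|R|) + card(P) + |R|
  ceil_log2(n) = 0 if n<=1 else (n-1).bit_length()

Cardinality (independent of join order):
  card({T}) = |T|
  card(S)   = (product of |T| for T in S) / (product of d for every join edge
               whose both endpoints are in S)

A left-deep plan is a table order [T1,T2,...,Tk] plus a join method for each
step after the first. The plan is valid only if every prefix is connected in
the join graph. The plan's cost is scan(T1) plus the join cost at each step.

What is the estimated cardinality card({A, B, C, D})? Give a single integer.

2880

Tables in S: A(250), B(120), C(40), D(120)
Edges inside S: A-D(d=125), D-C(d=20), C-B(d=20)
numerator = 250 * 120 * 40 * 120 = 144000000
denominator = 125 * 20 * 20 = 50000
card(S) = 144000000 / 50000 = 2880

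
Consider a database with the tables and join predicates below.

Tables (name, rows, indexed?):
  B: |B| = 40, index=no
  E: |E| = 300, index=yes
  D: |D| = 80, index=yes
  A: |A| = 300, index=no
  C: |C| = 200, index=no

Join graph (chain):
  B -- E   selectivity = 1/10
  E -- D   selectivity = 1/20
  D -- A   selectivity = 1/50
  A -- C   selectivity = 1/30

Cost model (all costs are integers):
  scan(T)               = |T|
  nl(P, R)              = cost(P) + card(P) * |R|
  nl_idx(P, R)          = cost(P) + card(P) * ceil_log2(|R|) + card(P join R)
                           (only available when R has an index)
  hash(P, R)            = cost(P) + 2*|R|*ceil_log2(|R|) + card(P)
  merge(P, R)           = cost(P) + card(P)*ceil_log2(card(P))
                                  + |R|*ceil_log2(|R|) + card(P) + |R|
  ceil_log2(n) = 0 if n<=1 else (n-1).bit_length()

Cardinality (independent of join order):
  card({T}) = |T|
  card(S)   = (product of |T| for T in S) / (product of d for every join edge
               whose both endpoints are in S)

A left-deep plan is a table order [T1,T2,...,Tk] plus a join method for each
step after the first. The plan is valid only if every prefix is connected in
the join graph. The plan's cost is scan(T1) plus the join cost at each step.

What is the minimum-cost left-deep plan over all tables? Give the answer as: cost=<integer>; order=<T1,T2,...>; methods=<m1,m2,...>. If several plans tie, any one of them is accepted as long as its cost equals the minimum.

cost=45600; order=E,B,D,A,C; methods=hash,hash,hash,hash

Selinger DP (subsets sized 1..n):
  {B}: scan cost=40, card=40
  {E}: scan cost=300, card=300
  {D}: scan cost=80, card=80
  {A}: scan cost=300, card=300
  {C}: scan cost=200, card=200
  {BE}: card=1200; try (B,hash)→1080, (E,nl_idx)→1600, (E,merge)→3320, (B,merge)→3580, (E,hash)→5480, (E,nl)→12040 …(+1); best=1080 via (B,hash)
  {DE}: card=1200; try (D,hash)→1720, (E,nl_idx)→2000, (D,nl_idx)→3600, (E,merge)→3720, (D,merge)→3940, (E,hash)→5560 …(+2); best=1720 via (D,hash)
  {AD}: card=480; try (D,hash)→1720, (D,nl_idx)→2880, (A,merge)→3720, (D,merge)→3940, (A,hash)→5560, (A,nl)→24080 …(+1); best=1720 via (D,hash)
  {AC}: card=2000; try (C,hash)→3800, (A,merge)→5000, (C,merge)→5100, (A,hash)→5800, (A,nl)→60200, (C,nl)→60300; best=3800 via (C,hash)
  {BDE}: card=4800; try (D,hash)→3400, (B,hash)→3400, (D,nl_idx)→14280, (D,merge)→16120, (B,merge)→16400, (B,nl)→49720 …(+1); best=3400 via (D,hash)
  {ADE}: card=7200; try (E,hash)→7600, (A,hash)→8320, (E,merge)→9520, (E,nl_idx)→13240, (A,merge)→19120, (E,nl)→145720 …(+1); best=7600 via (E,hash)
  {ACD}: card=3200; try (C,hash)→5400, (D,hash)→6920, (C,merge)→8320, (D,nl_idx)→21000, (D,merge)→28440, (C,nl)→97720 …(+1); best=5400 via (C,hash)
  {ABDE}: card=28800; try (A,hash)→13600, (B,hash)→15280, (A,merge)→73600, (B,merge)→108680, (B,nl)→295600, (A,nl)→1443400; best=13600 via (A,hash)
  {ACDE}: card=48000; try (E,hash)→14000, (C,hash)→18000, (E,merge)→50000, (E,nl_idx)→82200, (C,merge)→110200, (E,nl)→965400 …(+1); best=14000 via (E,hash)
  {ABCDE}: card=192000; try (C,hash)→45600, (B,hash)→62480, (C,merge)→476200, (B,merge)→830280, (B,nl)→1934000, (C,nl)→5773600; best=45600 via (C,hash)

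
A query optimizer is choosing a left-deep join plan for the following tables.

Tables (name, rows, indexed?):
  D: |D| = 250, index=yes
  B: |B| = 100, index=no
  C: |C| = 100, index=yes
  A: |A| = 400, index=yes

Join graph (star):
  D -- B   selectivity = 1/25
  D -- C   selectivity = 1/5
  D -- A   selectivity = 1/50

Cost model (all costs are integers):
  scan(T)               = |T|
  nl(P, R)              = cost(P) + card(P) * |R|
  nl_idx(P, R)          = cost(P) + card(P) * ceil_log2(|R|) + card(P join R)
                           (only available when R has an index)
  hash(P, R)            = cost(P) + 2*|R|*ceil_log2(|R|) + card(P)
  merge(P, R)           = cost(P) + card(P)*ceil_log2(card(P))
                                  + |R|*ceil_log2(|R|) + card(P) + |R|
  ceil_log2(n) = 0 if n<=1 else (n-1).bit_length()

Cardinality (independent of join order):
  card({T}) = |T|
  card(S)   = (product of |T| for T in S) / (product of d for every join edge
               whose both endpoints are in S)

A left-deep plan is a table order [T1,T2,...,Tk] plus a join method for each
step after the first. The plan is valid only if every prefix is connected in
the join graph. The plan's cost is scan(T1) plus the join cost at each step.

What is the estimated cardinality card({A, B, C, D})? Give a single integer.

Tables in S: A(400), B(100), C(100), D(250)
Edges inside S: D-B(d=25), D-C(d=5), D-A(d=50)
numerator = 400 * 100 * 100 * 250 = 1000000000
denominator = 25 * 5 * 50 = 6250
card(S) = 1000000000 / 6250 = 160000

160000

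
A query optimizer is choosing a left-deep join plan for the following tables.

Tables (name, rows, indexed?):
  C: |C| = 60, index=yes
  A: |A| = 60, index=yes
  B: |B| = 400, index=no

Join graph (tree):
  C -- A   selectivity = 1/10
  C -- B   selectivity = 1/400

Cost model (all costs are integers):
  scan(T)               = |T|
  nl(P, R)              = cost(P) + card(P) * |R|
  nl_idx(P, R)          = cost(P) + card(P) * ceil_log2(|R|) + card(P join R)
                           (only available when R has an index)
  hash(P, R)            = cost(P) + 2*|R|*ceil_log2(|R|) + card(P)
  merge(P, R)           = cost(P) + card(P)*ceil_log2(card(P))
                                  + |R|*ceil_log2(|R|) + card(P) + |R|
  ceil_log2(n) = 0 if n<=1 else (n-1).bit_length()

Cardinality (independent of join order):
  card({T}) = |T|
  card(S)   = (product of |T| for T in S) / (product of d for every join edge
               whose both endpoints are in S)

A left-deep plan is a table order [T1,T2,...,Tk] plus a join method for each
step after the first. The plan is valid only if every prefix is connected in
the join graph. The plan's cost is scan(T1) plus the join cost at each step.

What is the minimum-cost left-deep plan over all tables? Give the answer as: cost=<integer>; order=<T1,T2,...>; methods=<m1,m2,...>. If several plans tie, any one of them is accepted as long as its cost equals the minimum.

cost=2240; order=B,C,A; methods=hash,nl_idx

Selinger DP (subsets sized 1..n):
  {C}: scan cost=60, card=60
  {A}: scan cost=60, card=60
  {B}: scan cost=400, card=400
  {AC}: card=360; try (C,nl_idx)→780, (A,nl_idx)→780, (C,hash)→840, (A,hash)→840, (C,merge)→900, (A,merge)→900 …(+2); best=780 via (C,nl_idx)
  {BC}: card=60; try (C,hash)→1520, (C,nl_idx)→2860, (B,merge)→4480, (C,merge)→4820, (B,hash)→7320, (B,nl)→24060 …(+1); best=1520 via (C,hash)
  {ABC}: card=360; try (A,nl_idx)→2240, (A,hash)→2300, (A,merge)→2360, (A,nl)→5120, (B,hash)→8340, (B,merge)→8380 …(+1); best=2240 via (A,nl_idx)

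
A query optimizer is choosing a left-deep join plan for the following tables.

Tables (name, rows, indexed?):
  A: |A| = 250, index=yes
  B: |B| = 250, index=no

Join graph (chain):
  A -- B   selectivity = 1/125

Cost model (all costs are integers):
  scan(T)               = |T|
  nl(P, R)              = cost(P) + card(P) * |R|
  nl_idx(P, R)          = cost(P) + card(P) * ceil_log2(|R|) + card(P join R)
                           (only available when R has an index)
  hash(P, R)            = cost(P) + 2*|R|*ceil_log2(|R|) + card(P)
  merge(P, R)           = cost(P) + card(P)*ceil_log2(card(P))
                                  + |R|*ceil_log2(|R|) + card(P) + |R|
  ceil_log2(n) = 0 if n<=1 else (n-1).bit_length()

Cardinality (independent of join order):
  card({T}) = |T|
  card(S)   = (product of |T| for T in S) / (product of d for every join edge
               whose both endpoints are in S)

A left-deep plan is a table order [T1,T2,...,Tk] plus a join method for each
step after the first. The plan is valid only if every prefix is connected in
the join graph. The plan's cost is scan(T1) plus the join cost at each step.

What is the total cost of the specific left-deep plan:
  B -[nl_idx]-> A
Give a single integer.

step 1: scan B: cost=250, card=250
step 2: join A via nl_idx
    card(P join A) = 250*250/(125) = 500
    cost = 250 + 250*8 + 500 = 2750

2750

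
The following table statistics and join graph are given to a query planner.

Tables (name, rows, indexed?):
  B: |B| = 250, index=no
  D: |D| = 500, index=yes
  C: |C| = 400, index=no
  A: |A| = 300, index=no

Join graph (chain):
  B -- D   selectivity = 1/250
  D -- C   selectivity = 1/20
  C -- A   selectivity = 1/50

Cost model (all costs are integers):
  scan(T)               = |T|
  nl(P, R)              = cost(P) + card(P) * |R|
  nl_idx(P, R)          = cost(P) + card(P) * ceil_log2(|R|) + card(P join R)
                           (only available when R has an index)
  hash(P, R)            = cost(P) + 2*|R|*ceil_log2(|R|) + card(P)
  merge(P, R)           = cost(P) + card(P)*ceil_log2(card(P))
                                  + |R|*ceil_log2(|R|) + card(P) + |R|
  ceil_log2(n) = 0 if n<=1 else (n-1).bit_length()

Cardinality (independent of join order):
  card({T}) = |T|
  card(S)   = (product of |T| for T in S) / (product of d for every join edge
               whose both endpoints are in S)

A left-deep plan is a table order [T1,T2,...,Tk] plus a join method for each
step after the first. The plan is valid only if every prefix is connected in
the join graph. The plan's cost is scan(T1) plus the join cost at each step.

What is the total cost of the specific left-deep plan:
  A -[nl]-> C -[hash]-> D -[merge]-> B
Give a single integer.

1153950

step 1: scan A: cost=300, card=300
step 2: join C via nl
    card(P join C) = 300*400/(50) = 2400
    cost = 300 + 300*400 = 120300
step 3: join D via hash
    card(P join D) = 2400*500/(20) = 60000
    cost = 120300 + 2*500*9 + 2400 = 131700
step 4: join B via merge
    card(P join B) = 60000*250/(250) = 60000
    cost = 131700 + 60000*16 + 250*8 + 60000 + 250 = 1153950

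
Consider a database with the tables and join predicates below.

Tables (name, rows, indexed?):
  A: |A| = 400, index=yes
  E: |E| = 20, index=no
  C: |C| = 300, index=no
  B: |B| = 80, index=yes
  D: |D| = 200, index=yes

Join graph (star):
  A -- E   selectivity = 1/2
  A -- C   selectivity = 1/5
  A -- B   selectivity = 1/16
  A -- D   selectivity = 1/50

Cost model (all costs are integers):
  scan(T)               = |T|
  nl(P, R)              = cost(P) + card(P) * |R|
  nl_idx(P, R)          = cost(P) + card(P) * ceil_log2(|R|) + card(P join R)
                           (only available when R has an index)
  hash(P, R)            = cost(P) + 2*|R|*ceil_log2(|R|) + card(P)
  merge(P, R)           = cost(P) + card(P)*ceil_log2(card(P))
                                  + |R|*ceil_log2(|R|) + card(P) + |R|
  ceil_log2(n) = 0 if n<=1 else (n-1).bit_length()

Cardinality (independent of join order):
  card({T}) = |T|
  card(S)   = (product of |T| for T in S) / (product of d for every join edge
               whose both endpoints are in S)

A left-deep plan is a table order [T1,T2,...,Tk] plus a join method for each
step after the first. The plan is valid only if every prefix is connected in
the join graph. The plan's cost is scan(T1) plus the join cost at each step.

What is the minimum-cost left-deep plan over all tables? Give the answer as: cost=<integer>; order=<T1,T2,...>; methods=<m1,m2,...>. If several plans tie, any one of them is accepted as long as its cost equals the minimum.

cost=99920; order=D,A,B,E,C; methods=nl_idx,hash,hash,hash

Selinger DP (subsets sized 1..n):
  {A}: scan cost=400, card=400
  {E}: scan cost=20, card=20
  {C}: scan cost=300, card=300
  {B}: scan cost=80, card=80
  {D}: scan cost=200, card=200
  {AE}: card=4000; try (E,hash)→1000, (A,merge)→4140, (A,nl_idx)→4200, (E,merge)→4520, (A,hash)→7240, (A,nl)→8020 …(+1); best=1000 via (E,hash)
  {AC}: card=24000; try (C,hash)→6200, (A,merge)→7300, (C,merge)→7400, (A,hash)→7800, (A,nl_idx)→27000, (A,nl)→120300 …(+1); best=6200 via (C,hash)
  {AB}: card=2000; try (B,hash)→1920, (A,nl_idx)→2800, (A,merge)→4720, (B,merge)→5040, (B,nl_idx)→5200, (A,hash)→7360 …(+2); best=1920 via (B,hash)
  {AD}: card=1600; try (A,nl_idx)→3600, (D,hash)→4000, (D,nl_idx)→5200, (A,merge)→6000, (D,merge)→6200, (A,hash)→7600 …(+2); best=3600 via (A,nl_idx)
  {ACE}: card=240000; try (C,hash)→10400, (E,hash)→30400, (C,merge)→56000, (E,merge)→390320, (E,nl)→486200, (C,nl)→1201000; best=10400 via (C,hash)
  {ABE}: card=20000; try (E,hash)→4120, (B,hash)→6120, (E,merge)→26040, (E,nl)→41920, (B,nl_idx)→49000, (B,merge)→53640 …(+1); best=4120 via (E,hash)
  {ADE}: card=16000; try (E,hash)→5400, (D,hash)→8200, (E,merge)→22920, (E,nl)→35600, (D,nl_idx)→49000, (D,merge)→54800 …(+1); best=5400 via (E,hash)
  {ABC}: card=120000; try (C,hash)→9320, (C,merge)→28920, (B,hash)→31320, (B,nl_idx)→294200, (B,merge)→390840, (C,nl)→601920 …(+1); best=9320 via (C,hash)
  {ACD}: card=96000; try (C,hash)→10600, (C,merge)→25800, (D,hash)→33400, (D,nl_idx)→294200, (D,merge)→392000, (C,nl)→483600 …(+1); best=10600 via (C,hash)
  {ABD}: card=8000; try (B,hash)→6320, (D,hash)→7120, (B,nl_idx)→22800, (B,merge)→23440, (D,nl_idx)→25920, (D,merge)→27720 …(+2); best=6320 via (B,hash)
  {ABCE}: card=1200000; try (C,hash)→29520, (E,hash)→129520, (B,hash)→251520, (C,merge)→327120, (E,merge)→2169440, (E,nl)→2409320 …(+4); best=29520 via (C,hash)
  {ACDE}: card=960000; try (C,hash)→26800, (E,hash)→106800, (C,merge)→248400, (D,hash)→253600, (E,merge)→1738720, (E,nl)→1930600 …(+4); best=26800 via (C,hash)
  {ABDE}: card=80000; try (E,hash)→14520, (B,hash)→22520, (D,hash)→27320, (E,merge)→118440, (E,nl)→166320, (B,nl_idx)→197400 …(+5); best=14520 via (E,hash)
  {ABCD}: card=480000; try (C,hash)→19720, (B,hash)→107720, (C,merge)→121320, (D,hash)→132520, (B,nl_idx)→1162600, (D,nl_idx)→1449320 …(+5); best=19720 via (C,hash)
  {ABCDE}: card=4800000; try (C,hash)→99920, (E,hash)→499920, (B,hash)→987920, (D,hash)→1232720, (C,merge)→1457520, (E,nl)→9619720 …(+8); best=99920 via (C,hash)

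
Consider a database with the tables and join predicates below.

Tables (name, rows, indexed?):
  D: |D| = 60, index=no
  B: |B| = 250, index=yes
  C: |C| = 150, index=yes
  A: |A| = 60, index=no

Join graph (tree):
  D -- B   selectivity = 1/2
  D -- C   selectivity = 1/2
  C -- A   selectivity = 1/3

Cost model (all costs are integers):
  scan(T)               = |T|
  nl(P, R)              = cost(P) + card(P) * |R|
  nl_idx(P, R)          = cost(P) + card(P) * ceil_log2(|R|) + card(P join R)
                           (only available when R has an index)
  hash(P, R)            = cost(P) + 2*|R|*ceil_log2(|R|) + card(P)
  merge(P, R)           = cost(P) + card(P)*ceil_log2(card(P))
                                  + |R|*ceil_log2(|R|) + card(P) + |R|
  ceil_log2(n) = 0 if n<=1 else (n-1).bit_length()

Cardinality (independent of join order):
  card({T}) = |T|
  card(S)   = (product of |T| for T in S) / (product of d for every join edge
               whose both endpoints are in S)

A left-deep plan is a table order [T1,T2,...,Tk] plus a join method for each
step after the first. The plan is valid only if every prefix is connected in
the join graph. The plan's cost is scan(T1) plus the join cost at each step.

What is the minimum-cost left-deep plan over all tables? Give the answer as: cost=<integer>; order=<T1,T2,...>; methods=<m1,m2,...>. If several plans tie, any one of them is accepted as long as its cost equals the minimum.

cost=98740; order=C,A,D,B; methods=hash,hash,hash

Selinger DP (subsets sized 1..n):
  {D}: scan cost=60, card=60
  {B}: scan cost=250, card=250
  {C}: scan cost=150, card=150
  {A}: scan cost=60, card=60
  {BD}: card=7500; try (D,hash)→1220, (B,merge)→2730, (D,merge)→2920, (B,hash)→4120, (B,nl_idx)→8040, (B,nl)→15060 …(+1); best=1220 via (D,hash)
  {CD}: card=4500; try (D,hash)→1020, (C,merge)→1830, (D,merge)→1920, (C,hash)→2520, (C,nl_idx)→5040, (C,nl)→9060 …(+1); best=1020 via (D,hash)
  {AC}: card=3000; try (A,hash)→1020, (C,merge)→1830, (A,merge)→1920, (C,hash)→2520, (C,nl_idx)→3540, (C,nl)→9060 …(+1); best=1020 via (A,hash)
  {BCD}: card=562500; try (B,hash)→9520, (C,hash)→11120, (B,merge)→66270, (C,merge)→107570, (B,nl_idx)→599520, (C,nl_idx)→623720 …(+2); best=9520 via (B,hash)
  {ACD}: card=90000; try (D,hash)→4740, (A,hash)→6240, (D,merge)→40440, (A,merge)→64440, (D,nl)→181020, (A,nl)→271020; best=4740 via (D,hash)
  {ABCD}: card=11250000; try (B,hash)→98740, (A,hash)→572740, (B,merge)→1626990, (A,merge)→11822440, (B,nl_idx)→11974740, (B,nl)→22504740 …(+1); best=98740 via (B,hash)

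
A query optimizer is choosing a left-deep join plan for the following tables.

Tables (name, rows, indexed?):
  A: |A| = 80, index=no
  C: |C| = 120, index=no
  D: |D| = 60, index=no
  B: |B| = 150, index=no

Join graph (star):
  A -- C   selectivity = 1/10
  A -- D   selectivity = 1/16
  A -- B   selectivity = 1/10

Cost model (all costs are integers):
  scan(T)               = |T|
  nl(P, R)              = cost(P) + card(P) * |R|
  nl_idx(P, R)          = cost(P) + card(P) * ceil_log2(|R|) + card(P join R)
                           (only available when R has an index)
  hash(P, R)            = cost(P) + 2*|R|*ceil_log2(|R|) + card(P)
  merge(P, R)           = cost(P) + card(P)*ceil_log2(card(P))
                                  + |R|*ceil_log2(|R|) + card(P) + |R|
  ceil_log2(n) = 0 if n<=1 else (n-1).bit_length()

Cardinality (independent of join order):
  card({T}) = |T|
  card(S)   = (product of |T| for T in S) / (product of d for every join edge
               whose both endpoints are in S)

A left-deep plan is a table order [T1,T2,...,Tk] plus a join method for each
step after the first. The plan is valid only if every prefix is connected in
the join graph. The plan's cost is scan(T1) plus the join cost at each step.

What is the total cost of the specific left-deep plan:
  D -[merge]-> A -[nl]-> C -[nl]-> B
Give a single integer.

step 1: scan D: cost=60, card=60
step 2: join A via merge
    card(P join A) = 60*80/(16) = 300
    cost = 60 + 60*6 + 80*7 + 60 + 80 = 1120
step 3: join C via nl
    card(P join C) = 300*120/(10) = 3600
    cost = 1120 + 300*120 = 37120
step 4: join B via nl
    card(P join B) = 3600*150/(10) = 54000
    cost = 37120 + 3600*150 = 577120

577120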